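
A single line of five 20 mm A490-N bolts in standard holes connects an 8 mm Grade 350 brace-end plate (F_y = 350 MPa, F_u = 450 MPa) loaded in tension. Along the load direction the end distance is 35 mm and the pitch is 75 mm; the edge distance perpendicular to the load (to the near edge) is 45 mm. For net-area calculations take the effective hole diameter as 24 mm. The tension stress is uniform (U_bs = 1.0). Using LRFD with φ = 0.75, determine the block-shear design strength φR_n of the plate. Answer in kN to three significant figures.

Shear plane L_v = 35 + 4·75 = 335 mm; A_gv = 335 × 8 = 2680 mm².
A_nv = (335 − 4.5·24) × 8 = 1816 mm².
A_nt = (45 − 0.5·24) × 8 = 264 mm².
0.6 F_u A_nv = 490.3 kN; 0.6 F_y A_gv = 562.8 kN → shear rupture governs the shear term.
R_n = 490.3 + 1.0 × 450 × 264 / 1000 = 609.1 kN.
Design strength φR_n = 0.75 × 609.1 = 457 kN.

457 kN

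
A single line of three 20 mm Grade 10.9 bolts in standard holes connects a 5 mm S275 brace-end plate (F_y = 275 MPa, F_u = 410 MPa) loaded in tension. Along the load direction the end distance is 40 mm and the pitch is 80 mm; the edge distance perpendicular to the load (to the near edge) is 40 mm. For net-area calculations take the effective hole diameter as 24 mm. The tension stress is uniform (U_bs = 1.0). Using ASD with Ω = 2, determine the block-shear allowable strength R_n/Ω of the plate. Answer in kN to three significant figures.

111 kN

Shear plane L_v = 40 + 2·80 = 200 mm; A_gv = 200 × 5 = 1000 mm².
A_nv = (200 − 2.5·24) × 5 = 700 mm².
A_nt = (40 − 0.5·24) × 5 = 140 mm².
0.6 F_u A_nv = 172.2 kN; 0.6 F_y A_gv = 165 kN → shear yielding governs the shear term.
R_n = 165 + 1.0 × 410 × 140 / 1000 = 222.4 kN.
Allowable strength R_n/Ω = 222.4 / 2 = 111 kN.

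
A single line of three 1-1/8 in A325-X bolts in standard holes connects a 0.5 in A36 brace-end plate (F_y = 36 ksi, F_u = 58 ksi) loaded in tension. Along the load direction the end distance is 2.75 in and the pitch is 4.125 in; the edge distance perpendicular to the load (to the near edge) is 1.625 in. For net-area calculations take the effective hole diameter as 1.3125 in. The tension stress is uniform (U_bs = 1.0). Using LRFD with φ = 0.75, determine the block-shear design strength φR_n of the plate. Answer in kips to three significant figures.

Shear plane L_v = 2.75 + 2·4.125 = 11 in; A_gv = 11 × 0.5 = 5.5 in².
A_nv = (11 − 2.5·1.3125) × 0.5 = 3.859 in².
A_nt = (1.625 − 0.5·1.3125) × 0.5 = 0.4844 in².
0.6 F_u A_nv = 134.3 kips; 0.6 F_y A_gv = 118.8 kips → shear yielding governs the shear term.
R_n = 118.8 + 1.0 × 58 × 0.4844 = 146.9 kips.
Design strength φR_n = 0.75 × 146.9 = 110 kips.

110 kips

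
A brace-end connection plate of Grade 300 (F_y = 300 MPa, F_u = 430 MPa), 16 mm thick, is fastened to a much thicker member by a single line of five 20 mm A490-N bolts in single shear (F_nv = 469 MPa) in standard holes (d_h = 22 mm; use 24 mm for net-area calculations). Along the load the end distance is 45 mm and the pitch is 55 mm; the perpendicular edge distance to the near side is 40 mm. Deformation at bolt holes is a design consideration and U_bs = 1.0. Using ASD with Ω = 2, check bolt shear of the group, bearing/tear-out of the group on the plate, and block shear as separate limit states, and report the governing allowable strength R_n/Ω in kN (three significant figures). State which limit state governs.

Bolt shear: A_b = π·20²/4 = 314.2 mm²; R_n = 469 × 314.2 × 5 × 1 / 1000 = 736.7 kN → 736.7 / 2 = 368 kN.
Bearing: edge l_c = 34, r_n = 280.7 kN; interior l_c = 33, r_n = 272.4 kN; R_n = 280.7 + 4·272.4 = 1370 kN → 685 kN.
Block shear: A_gv = 4240, A_nv = 2512, A_nt = 448 mm²; R_n = min(0.6F_uA_nv, 0.6F_yA_gv) + U_bs·F_u·A_nt = 840.7 kN → 420 kN.
Bolt shear governs: 368 kN.

368 kN (bolt shear governs)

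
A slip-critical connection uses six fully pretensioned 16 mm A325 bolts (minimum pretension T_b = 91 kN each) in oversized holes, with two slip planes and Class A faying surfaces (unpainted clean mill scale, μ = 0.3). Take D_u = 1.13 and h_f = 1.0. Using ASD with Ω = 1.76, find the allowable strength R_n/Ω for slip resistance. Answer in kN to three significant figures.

R_n = μ · D_u · h_f · T_b · n_s · n_b = 0.3 × 1.13 × 1.0 × 91 × 2 × 6 = 370.2 kN.
Allowable strength R_n/Ω = 370.2 / 1.76 = 210 kN.

210 kN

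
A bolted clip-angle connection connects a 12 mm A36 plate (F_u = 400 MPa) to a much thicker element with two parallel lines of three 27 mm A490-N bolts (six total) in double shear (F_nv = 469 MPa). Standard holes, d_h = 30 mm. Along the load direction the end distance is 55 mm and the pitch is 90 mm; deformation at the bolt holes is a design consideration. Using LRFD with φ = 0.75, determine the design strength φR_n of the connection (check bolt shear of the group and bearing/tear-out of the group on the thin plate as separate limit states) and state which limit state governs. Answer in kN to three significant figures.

1280 kN (bearing governs)

Bolt shear: A_b = π·27²/4 = 572.6 mm²; R_n = 469 × 572.6 × 6 × 2 / 1000 = 3222 kN → 0.75 × 3222 = 2420 kN.
Bearing (1.2 l_c t F_u ≤ 2.4 d t F_u): upper limit = 2.4·27·12·400 / 1000 = 311 kN.
  Edge l_c = 55 − 30/2 = 40 → r_n = 230.4 kN; interior l_c = 90 − 30 = 60 → r_n = 311 kN.
  R_n,bearing = 2·230.4 + 4·311 = 1705 kN → 0.75 × 1705 = 1280 kN.
Bearing governs: 1280 kN.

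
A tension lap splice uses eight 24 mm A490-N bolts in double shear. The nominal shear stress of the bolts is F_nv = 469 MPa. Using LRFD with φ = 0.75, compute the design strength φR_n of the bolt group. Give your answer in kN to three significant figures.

A_b = π × 24² / 4 = 452.4 mm².
R_n = F_nv · A_b · n · n_s = 469 × 452.4 × 8 × 2 / 1000 = 3395 kN.
Design strength φR_n = 0.75 × 3395 = 2550 kN.

2550 kN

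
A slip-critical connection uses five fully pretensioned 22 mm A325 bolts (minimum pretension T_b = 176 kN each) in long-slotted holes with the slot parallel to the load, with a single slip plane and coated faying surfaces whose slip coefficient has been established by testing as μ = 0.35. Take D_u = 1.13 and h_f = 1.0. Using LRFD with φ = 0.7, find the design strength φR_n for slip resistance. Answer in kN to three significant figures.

R_n = μ · D_u · h_f · T_b · n_s · n_b = 0.35 × 1.13 × 1.0 × 176 × 1 × 5 = 348 kN.
Design strength φR_n = 0.7 × 348 = 244 kN.

244 kN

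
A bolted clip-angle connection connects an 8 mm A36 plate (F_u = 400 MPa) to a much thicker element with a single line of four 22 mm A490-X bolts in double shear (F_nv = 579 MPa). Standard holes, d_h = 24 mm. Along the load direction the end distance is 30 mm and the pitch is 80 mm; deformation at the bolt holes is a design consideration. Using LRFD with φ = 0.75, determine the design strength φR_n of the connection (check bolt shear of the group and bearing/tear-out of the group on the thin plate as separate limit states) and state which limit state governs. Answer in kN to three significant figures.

432 kN (bearing governs)

Bolt shear: A_b = π·22²/4 = 380.1 mm²; R_n = 579 × 380.1 × 4 × 2 / 1000 = 1761 kN → 0.75 × 1761 = 1320 kN.
Bearing (1.2 l_c t F_u ≤ 2.4 d t F_u): upper limit = 2.4·22·8·400 / 1000 = 169 kN.
  Edge l_c = 30 − 24/2 = 18 → r_n = 69.12 kN; interior l_c = 80 − 24 = 56 → r_n = 169 kN.
  R_n,bearing = 1·69.12 + 3·169 = 576 kN → 0.75 × 576 = 432 kN.
Bearing governs: 432 kN.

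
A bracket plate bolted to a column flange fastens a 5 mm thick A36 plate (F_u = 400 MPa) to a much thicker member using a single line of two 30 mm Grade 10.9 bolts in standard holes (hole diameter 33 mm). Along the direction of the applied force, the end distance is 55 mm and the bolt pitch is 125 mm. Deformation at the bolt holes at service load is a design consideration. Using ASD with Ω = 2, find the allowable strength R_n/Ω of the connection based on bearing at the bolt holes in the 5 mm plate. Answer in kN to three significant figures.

Per bolt r_n = 1.2 l_c t F_u ≤ 2.4 d t F_u; upper limit = 2.4 × 30 × 5 × 400 / 1000 = 144 kN.
Edge bolt: l_c = 55 − 33/2 = 38.5 mm → 1.2 × 38.5 × 5 × 400 / 1000 = 92.4 → r_n = 92.4 kN.
Interior bolts: l_c = 125 − 33 = 92 mm → 1.2 × 92 × 5 × 400 / 1000 = 220.8 → r_n = 144 kN.
R_n = 1 × 92.4 + 1 × 144 = 236.4 kN.
Allowable strength R_n/Ω = 236.4 / 2 = 118 kN.

118 kN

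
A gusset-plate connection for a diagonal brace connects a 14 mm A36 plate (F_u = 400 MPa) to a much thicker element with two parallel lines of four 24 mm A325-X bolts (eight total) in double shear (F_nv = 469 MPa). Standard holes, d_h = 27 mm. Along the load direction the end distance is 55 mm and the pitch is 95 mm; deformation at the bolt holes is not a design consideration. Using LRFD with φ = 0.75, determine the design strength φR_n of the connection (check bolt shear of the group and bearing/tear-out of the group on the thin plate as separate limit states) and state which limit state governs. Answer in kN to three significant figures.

2340 kN (bearing governs)

Bolt shear: A_b = π·24²/4 = 452.4 mm²; R_n = 469 × 452.4 × 8 × 2 / 1000 = 3395 kN → 0.75 × 3395 = 2550 kN.
Bearing (1.5 l_c t F_u ≤ 3.0 d t F_u): upper limit = 3.0·24·14·400 / 1000 = 403.2 kN.
  Edge l_c = 55 − 27/2 = 41.5 → r_n = 348.6 kN; interior l_c = 95 − 27 = 68 → r_n = 403.2 kN.
  R_n,bearing = 2·348.6 + 6·403.2 = 3116 kN → 0.75 × 3116 = 2340 kN.
Bearing governs: 2340 kN.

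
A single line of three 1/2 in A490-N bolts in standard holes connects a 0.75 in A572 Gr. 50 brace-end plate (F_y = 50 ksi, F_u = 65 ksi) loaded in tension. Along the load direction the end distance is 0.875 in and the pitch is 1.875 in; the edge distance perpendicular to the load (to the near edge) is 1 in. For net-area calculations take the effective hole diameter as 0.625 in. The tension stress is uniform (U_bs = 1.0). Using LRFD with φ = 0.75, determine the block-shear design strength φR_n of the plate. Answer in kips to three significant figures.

Shear plane L_v = 0.875 + 2·1.875 = 4.625 in; A_gv = 4.625 × 0.75 = 3.469 in².
A_nv = (4.625 − 2.5·0.625) × 0.75 = 2.297 in².
A_nt = (1 − 0.5·0.625) × 0.75 = 0.5156 in².
0.6 F_u A_nv = 89.58 kips; 0.6 F_y A_gv = 104.1 kips → shear rupture governs the shear term.
R_n = 89.58 + 1.0 × 65 × 0.5156 = 123.1 kips.
Design strength φR_n = 0.75 × 123.1 = 92.3 kips.

92.3 kips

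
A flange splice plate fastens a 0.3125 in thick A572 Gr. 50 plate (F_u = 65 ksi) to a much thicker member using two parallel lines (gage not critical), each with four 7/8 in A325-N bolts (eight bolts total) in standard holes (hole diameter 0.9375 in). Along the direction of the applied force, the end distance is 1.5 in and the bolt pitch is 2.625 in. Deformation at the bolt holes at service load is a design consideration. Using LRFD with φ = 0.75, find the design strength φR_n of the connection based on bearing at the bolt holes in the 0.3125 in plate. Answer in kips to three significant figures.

Per bolt r_n = 1.2 l_c t F_u ≤ 2.4 d t F_u; upper limit = 2.4 × 0.875 × 0.3125 × 65 = 42.66 kips.
Edge bolt: l_c = 1.5 − 0.9375/2 = 1.031 in → 1.2 × 1.031 × 0.3125 × 65 = 25.14 → r_n = 25.14 kips.
Interior bolts: l_c = 2.625 − 0.9375 = 1.688 in → 1.2 × 1.688 × 0.3125 × 65 = 41.13 → r_n = 41.13 kips.
R_n = 2 × 25.14 + 6 × 41.13 = 297.1 kips.
Design strength φR_n = 0.75 × 297.1 = 223 kips.

223 kips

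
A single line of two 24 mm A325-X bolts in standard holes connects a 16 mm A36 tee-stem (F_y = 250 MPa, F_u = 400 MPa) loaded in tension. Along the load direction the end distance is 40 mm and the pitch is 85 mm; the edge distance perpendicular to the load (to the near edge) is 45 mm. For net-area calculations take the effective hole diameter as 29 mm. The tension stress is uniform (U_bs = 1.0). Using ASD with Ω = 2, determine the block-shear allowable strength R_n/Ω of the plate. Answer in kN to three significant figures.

248 kN

Shear plane L_v = 40 + 1·85 = 125 mm; A_gv = 125 × 16 = 2000 mm².
A_nv = (125 − 1.5·29) × 16 = 1304 mm².
A_nt = (45 − 0.5·29) × 16 = 488 mm².
0.6 F_u A_nv = 313 kN; 0.6 F_y A_gv = 300 kN → shear yielding governs the shear term.
R_n = 300 + 1.0 × 400 × 488 / 1000 = 495.2 kN.
Allowable strength R_n/Ω = 495.2 / 2 = 248 kN.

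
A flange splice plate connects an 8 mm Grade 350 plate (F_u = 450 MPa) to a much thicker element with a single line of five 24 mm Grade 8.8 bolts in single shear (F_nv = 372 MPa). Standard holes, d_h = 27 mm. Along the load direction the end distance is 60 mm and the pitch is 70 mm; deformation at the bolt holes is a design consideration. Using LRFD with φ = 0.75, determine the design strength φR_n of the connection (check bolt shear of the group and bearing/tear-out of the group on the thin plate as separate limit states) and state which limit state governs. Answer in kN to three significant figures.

Bolt shear: A_b = π·24²/4 = 452.4 mm²; R_n = 372 × 452.4 × 5 × 1 / 1000 = 841.4 kN → 0.75 × 841.4 = 631 kN.
Bearing (1.2 l_c t F_u ≤ 2.4 d t F_u): upper limit = 2.4·24·8·450 / 1000 = 207.4 kN.
  Edge l_c = 60 − 27/2 = 46.5 → r_n = 200.9 kN; interior l_c = 70 − 27 = 43 → r_n = 185.8 kN.
  R_n,bearing = 1·200.9 + 4·185.8 = 943.9 kN → 0.75 × 943.9 = 708 kN.
Bolt shear governs: 631 kN.

631 kN (bolt shear governs)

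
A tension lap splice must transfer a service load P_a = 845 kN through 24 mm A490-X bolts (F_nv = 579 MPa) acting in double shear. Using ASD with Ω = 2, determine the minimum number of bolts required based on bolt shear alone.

A_b = π·24²/4 = 452.4 mm².
Per-bolt allowable strength R_n/Ω = 579 × 452.4 × 2 / 1000 / 2 = 261.9 kN.
n ≥ 845 / 261.9 = 3.226 → use 4 bolts.

4 bolts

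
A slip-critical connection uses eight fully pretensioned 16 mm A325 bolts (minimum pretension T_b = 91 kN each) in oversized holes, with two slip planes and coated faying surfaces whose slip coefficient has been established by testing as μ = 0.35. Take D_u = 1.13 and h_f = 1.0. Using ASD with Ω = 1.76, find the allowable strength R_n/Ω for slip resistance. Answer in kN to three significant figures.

R_n = μ · D_u · h_f · T_b · n_s · n_b = 0.35 × 1.13 × 1.0 × 91 × 2 × 8 = 575.8 kN.
Allowable strength R_n/Ω = 575.8 / 1.76 = 327 kN.

327 kN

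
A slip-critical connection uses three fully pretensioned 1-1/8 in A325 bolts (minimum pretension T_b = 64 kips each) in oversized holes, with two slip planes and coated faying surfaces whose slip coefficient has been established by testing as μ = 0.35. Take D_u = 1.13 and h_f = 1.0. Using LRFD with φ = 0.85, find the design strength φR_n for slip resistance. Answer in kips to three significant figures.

R_n = μ · D_u · h_f · T_b · n_s · n_b = 0.35 × 1.13 × 1.0 × 64 × 2 × 3 = 151.9 kips.
Design strength φR_n = 0.85 × 151.9 = 129 kips.

129 kips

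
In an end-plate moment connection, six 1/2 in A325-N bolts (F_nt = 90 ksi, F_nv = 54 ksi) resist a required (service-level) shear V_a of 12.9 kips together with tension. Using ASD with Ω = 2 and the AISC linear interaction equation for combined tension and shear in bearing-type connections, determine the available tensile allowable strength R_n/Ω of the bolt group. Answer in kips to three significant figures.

47.4 kips

A_b = π·0.5²/4 = 0.1963 in²; f_rv = 12.9 / (6 × 0.1963) = 10.95 ksi.
F'_nt = 1.3 F_nt − (Ω F_nt / F_nv) f_rv = 1.3·90 − (2·90/54)·10.95 = 80.5 ksi, capped at F_nt → F'_nt = 80.5 ksi.
R_n = F'_nt · A_b · n = 80.5 × 0.1963 × 6 = 94.84 kips.
Allowable strength R_n/Ω = 94.84 / 2 = 47.4 kips.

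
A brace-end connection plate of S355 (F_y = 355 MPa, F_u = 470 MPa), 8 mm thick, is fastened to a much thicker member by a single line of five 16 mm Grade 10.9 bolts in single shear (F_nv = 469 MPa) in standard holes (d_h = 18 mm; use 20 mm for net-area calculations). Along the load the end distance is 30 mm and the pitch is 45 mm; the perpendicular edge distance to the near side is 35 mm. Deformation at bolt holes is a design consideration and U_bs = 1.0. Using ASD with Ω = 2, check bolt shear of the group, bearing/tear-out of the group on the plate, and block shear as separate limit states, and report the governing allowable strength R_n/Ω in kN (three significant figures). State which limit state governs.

182 kN (block shear governs)

Bolt shear: A_b = π·16²/4 = 201.1 mm²; R_n = 469 × 201.1 × 5 × 1 / 1000 = 471.5 kN → 471.5 / 2 = 236 kN.
Bearing: edge l_c = 21, r_n = 94.75 kN; interior l_c = 27, r_n = 121.8 kN; R_n = 94.75 + 4·121.8 = 582 kN → 291 kN.
Block shear: A_gv = 1680, A_nv = 960, A_nt = 200 mm²; R_n = min(0.6F_uA_nv, 0.6F_yA_gv) + U_bs·F_u·A_nt = 364.7 kN → 182 kN.
Block shear governs: 182 kN.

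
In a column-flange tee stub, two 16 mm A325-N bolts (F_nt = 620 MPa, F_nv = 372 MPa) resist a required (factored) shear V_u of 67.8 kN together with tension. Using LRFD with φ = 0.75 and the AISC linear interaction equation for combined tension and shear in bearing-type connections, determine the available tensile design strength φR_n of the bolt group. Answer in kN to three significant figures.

130 kN

A_b = π·16²/4 = 201.1 mm²; f_rv = 67.8 × 1000 / (2 × 201.1) = 168.6 MPa.
F'_nt = 1.3 F_nt − (F_nt / φF_nv) f_rv = 1.3·620 − (620/(0.75·372))·168.6 = 431.3 MPa, capped at F_nt → F'_nt = 431.3 MPa.
R_n = F'_nt · A_b · n = 431.3 × 201.1 × 2 / 1000 = 173.4 kN.
Design strength φR_n = 0.75 × 173.4 = 130 kN.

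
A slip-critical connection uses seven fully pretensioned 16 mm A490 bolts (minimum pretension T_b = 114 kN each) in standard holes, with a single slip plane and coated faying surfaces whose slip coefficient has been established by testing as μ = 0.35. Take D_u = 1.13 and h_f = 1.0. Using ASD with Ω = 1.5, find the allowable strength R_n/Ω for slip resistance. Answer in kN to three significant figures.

210 kN

R_n = μ · D_u · h_f · T_b · n_s · n_b = 0.35 × 1.13 × 1.0 × 114 × 1 × 7 = 315.6 kN.
Allowable strength R_n/Ω = 315.6 / 1.5 = 210 kN.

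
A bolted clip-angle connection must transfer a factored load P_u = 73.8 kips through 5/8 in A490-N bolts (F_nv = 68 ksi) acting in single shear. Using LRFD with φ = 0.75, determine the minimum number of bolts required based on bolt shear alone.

5 bolts

A_b = π·0.625²/4 = 0.3068 in².
Per-bolt design strength φR_n = 0.75 × 68 × 0.3068 × 1 = 15.65 kips.
n ≥ 73.8 / 15.65 = 4.717 → use 5 bolts.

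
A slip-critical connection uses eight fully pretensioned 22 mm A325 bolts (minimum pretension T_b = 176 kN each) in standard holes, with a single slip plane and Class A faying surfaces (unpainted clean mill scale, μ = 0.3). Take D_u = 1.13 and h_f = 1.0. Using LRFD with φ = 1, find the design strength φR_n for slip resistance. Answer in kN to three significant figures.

477 kN

R_n = μ · D_u · h_f · T_b · n_s · n_b = 0.3 × 1.13 × 1.0 × 176 × 1 × 8 = 477.3 kN.
Design strength φR_n = 1 × 477.3 = 477 kN.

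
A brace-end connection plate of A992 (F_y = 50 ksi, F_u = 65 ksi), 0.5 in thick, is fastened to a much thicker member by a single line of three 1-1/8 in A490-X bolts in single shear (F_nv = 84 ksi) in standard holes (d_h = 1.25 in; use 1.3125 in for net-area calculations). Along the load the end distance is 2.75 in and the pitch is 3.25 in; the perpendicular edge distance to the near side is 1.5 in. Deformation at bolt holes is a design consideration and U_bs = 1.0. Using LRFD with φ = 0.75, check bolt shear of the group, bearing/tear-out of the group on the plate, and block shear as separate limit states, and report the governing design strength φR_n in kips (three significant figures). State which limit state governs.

108 kips (block shear governs)

Bolt shear: A_b = π·1.125²/4 = 0.994 in²; R_n = 84 × 0.994 × 3 × 1 = 250.5 kips → 0.75 × 250.5 = 188 kips.
Bearing: edge l_c = 2.125, r_n = 82.88 kips; interior l_c = 2, r_n = 78 kips; R_n = 82.88 + 2·78 = 238.9 kips → 179 kips.
Block shear: A_gv = 4.625, A_nv = 2.984, A_nt = 0.4219 in²; R_n = min(0.6F_uA_nv, 0.6F_yA_gv) + U_bs·F_u·A_nt = 143.8 kips → 108 kips.
Block shear governs: 108 kips.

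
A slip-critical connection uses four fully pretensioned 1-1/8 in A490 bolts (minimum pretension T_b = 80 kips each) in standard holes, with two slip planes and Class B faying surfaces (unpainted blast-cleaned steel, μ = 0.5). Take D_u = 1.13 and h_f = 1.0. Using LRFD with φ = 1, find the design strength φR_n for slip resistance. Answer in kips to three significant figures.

R_n = μ · D_u · h_f · T_b · n_s · n_b = 0.5 × 1.13 × 1.0 × 80 × 2 × 4 = 361.6 kips.
Design strength φR_n = 1 × 361.6 = 362 kips.

362 kips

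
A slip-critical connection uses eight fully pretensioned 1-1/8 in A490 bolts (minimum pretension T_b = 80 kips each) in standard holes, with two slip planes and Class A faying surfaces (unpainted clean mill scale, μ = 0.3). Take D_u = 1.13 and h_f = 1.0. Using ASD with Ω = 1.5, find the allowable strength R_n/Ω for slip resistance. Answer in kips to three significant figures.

289 kips

R_n = μ · D_u · h_f · T_b · n_s · n_b = 0.3 × 1.13 × 1.0 × 80 × 2 × 8 = 433.9 kips.
Allowable strength R_n/Ω = 433.9 / 1.5 = 289 kips.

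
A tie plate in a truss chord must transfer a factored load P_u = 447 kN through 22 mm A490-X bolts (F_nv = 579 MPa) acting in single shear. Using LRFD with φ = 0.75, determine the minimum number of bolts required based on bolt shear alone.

3 bolts

A_b = π·22²/4 = 380.1 mm².
Per-bolt design strength φR_n = 0.75 × 579 × 380.1 × 1 / 1000 = 165.1 kN.
n ≥ 447 / 165.1 = 2.708 → use 3 bolts.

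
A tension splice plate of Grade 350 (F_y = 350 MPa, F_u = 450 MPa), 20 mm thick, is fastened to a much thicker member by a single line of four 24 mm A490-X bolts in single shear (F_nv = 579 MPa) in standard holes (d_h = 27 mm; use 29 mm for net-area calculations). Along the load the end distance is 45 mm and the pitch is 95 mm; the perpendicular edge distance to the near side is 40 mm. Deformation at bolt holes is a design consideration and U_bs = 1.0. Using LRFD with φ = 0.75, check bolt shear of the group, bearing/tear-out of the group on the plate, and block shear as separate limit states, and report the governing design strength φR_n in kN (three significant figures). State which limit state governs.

Bolt shear: A_b = π·24²/4 = 452.4 mm²; R_n = 579 × 452.4 × 4 × 1 / 1000 = 1048 kN → 0.75 × 1048 = 786 kN.
Bearing: edge l_c = 31.5, r_n = 340.2 kN; interior l_c = 68, r_n = 518.4 kN; R_n = 340.2 + 3·518.4 = 1895 kN → 1420 kN.
Block shear: A_gv = 6600, A_nv = 4570, A_nt = 510 mm²; R_n = min(0.6F_uA_nv, 0.6F_yA_gv) + U_bs·F_u·A_nt = 1463 kN → 1100 kN.
Bolt shear governs: 786 kN.

786 kN (bolt shear governs)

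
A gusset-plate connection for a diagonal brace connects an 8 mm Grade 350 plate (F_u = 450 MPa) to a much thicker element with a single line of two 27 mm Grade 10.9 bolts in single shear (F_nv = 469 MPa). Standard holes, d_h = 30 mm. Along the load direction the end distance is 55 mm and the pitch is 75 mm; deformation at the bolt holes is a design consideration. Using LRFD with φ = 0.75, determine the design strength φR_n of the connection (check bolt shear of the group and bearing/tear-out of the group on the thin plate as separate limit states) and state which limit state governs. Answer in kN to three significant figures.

275 kN (bearing governs)

Bolt shear: A_b = π·27²/4 = 572.6 mm²; R_n = 469 × 572.6 × 2 × 1 / 1000 = 537.1 kN → 0.75 × 537.1 = 403 kN.
Bearing (1.2 l_c t F_u ≤ 2.4 d t F_u): upper limit = 2.4·27·8·450 / 1000 = 233.3 kN.
  Edge l_c = 55 − 30/2 = 40 → r_n = 172.8 kN; interior l_c = 75 − 30 = 45 → r_n = 194.4 kN.
  R_n,bearing = 1·172.8 + 1·194.4 = 367.2 kN → 0.75 × 367.2 = 275 kN.
Bearing governs: 275 kN.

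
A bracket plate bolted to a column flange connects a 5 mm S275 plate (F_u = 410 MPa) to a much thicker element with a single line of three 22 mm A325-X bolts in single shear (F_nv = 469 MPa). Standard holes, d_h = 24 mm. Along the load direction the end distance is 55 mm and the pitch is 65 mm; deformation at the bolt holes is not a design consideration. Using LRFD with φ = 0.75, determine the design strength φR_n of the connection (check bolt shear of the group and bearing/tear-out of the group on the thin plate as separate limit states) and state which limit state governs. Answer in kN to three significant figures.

Bolt shear: A_b = π·22²/4 = 380.1 mm²; R_n = 469 × 380.1 × 3 × 1 / 1000 = 534.8 kN → 0.75 × 534.8 = 401 kN.
Bearing (1.5 l_c t F_u ≤ 3.0 d t F_u): upper limit = 3.0·22·5·410 / 1000 = 135.3 kN.
  Edge l_c = 55 − 24/2 = 43 → r_n = 132.2 kN; interior l_c = 65 − 24 = 41 → r_n = 126.1 kN.
  R_n,bearing = 1·132.2 + 2·126.1 = 384.4 kN → 0.75 × 384.4 = 288 kN.
Bearing governs: 288 kN.

288 kN (bearing governs)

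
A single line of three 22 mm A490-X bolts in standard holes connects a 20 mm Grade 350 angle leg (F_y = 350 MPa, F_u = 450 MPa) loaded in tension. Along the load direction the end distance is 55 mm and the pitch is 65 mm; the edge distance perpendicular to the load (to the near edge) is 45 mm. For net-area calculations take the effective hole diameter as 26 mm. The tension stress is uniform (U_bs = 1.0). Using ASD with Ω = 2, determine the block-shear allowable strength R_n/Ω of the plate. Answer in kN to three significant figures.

468 kN

Shear plane L_v = 55 + 2·65 = 185 mm; A_gv = 185 × 20 = 3700 mm².
A_nv = (185 − 2.5·26) × 20 = 2400 mm².
A_nt = (45 − 0.5·26) × 20 = 640 mm².
0.6 F_u A_nv = 648 kN; 0.6 F_y A_gv = 777 kN → shear rupture governs the shear term.
R_n = 648 + 1.0 × 450 × 640 / 1000 = 936 kN.
Allowable strength R_n/Ω = 936 / 2 = 468 kN.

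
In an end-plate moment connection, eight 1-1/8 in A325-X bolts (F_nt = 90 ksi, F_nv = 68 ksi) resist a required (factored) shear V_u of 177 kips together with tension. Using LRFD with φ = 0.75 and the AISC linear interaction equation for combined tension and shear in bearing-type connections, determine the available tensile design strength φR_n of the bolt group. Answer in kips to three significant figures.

A_b = π·1.125²/4 = 0.994 in²; f_rv = 177 / (8 × 0.994) = 22.26 ksi.
F'_nt = 1.3 F_nt − (F_nt / φF_nv) f_rv = 1.3·90 − (90/(0.75·68))·22.26 = 77.72 ksi, capped at F_nt → F'_nt = 77.72 ksi.
R_n = F'_nt · A_b · n = 77.72 × 0.994 × 8 = 618 kips.
Design strength φR_n = 0.75 × 618 = 464 kips.

464 kips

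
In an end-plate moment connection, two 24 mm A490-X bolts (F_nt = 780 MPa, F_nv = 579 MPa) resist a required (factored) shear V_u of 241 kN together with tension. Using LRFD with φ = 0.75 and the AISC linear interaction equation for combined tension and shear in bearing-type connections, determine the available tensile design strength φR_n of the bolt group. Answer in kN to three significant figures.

363 kN

A_b = π·24²/4 = 452.4 mm²; f_rv = 241 × 1000 / (2 × 452.4) = 266.4 MPa.
F'_nt = 1.3 F_nt − (F_nt / φF_nv) f_rv = 1.3·780 − (780/(0.75·579))·266.4 = 535.6 MPa, capped at F_nt → F'_nt = 535.6 MPa.
R_n = F'_nt · A_b · n = 535.6 × 452.4 × 2 / 1000 = 484.6 kN.
Design strength φR_n = 0.75 × 484.6 = 363 kN.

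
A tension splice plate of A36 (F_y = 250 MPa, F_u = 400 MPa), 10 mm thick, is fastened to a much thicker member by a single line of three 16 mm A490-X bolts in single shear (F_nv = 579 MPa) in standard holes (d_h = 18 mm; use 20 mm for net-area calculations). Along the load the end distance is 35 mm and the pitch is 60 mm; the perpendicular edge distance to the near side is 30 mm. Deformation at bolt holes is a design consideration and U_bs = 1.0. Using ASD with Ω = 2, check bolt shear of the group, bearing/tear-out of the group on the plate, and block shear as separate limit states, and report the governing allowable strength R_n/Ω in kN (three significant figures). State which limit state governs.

156 kN (block shear governs)

Bolt shear: A_b = π·16²/4 = 201.1 mm²; R_n = 579 × 201.1 × 3 × 1 / 1000 = 349.2 kN → 349.2 / 2 = 175 kN.
Bearing: edge l_c = 26, r_n = 124.8 kN; interior l_c = 42, r_n = 153.6 kN; R_n = 124.8 + 2·153.6 = 432 kN → 216 kN.
Block shear: A_gv = 1550, A_nv = 1050, A_nt = 200 mm²; R_n = min(0.6F_uA_nv, 0.6F_yA_gv) + U_bs·F_u·A_nt = 312.5 kN → 156 kN.
Block shear governs: 156 kN.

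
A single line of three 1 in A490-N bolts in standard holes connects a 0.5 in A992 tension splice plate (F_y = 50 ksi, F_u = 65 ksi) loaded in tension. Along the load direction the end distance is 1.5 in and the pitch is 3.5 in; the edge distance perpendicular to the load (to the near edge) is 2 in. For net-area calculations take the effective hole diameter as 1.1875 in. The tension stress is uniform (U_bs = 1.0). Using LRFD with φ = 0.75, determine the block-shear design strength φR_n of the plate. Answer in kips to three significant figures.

115 kips

Shear plane L_v = 1.5 + 2·3.5 = 8.5 in; A_gv = 8.5 × 0.5 = 4.25 in².
A_nv = (8.5 − 2.5·1.1875) × 0.5 = 2.766 in².
A_nt = (2 − 0.5·1.1875) × 0.5 = 0.7031 in².
0.6 F_u A_nv = 107.9 kips; 0.6 F_y A_gv = 127.5 kips → shear rupture governs the shear term.
R_n = 107.9 + 1.0 × 65 × 0.7031 = 153.6 kips.
Design strength φR_n = 0.75 × 153.6 = 115 kips.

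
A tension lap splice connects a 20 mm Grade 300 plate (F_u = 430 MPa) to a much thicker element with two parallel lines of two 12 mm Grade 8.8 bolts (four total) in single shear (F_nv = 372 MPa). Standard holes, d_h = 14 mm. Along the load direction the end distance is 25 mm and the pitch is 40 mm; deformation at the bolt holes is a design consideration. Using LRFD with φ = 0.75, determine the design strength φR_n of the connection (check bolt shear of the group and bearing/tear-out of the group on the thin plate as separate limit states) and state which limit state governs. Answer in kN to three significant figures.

126 kN (bolt shear governs)

Bolt shear: A_b = π·12²/4 = 113.1 mm²; R_n = 372 × 113.1 × 4 × 1 / 1000 = 168.3 kN → 0.75 × 168.3 = 126 kN.
Bearing (1.2 l_c t F_u ≤ 2.4 d t F_u): upper limit = 2.4·12·20·430 / 1000 = 247.7 kN.
  Edge l_c = 25 − 14/2 = 18 → r_n = 185.8 kN; interior l_c = 40 − 14 = 26 → r_n = 247.7 kN.
  R_n,bearing = 2·185.8 + 2·247.7 = 866.9 kN → 0.75 × 866.9 = 650 kN.
Bolt shear governs: 126 kN.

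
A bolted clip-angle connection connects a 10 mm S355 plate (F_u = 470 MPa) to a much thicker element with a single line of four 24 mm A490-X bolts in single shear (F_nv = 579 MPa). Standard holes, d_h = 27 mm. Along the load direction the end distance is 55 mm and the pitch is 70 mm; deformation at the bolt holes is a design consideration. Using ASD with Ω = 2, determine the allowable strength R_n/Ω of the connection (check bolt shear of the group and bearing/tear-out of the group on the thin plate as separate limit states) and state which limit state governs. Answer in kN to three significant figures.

481 kN (bearing governs)

Bolt shear: A_b = π·24²/4 = 452.4 mm²; R_n = 579 × 452.4 × 4 × 1 / 1000 = 1048 kN → 1048 / 2 = 524 kN.
Bearing (1.2 l_c t F_u ≤ 2.4 d t F_u): upper limit = 2.4·24·10·470 / 1000 = 270.7 kN.
  Edge l_c = 55 − 27/2 = 41.5 → r_n = 234.1 kN; interior l_c = 70 − 27 = 43 → r_n = 242.5 kN.
  R_n,bearing = 1·234.1 + 3·242.5 = 961.6 kN → 961.6 / 2 = 481 kN.
Bearing governs: 481 kN.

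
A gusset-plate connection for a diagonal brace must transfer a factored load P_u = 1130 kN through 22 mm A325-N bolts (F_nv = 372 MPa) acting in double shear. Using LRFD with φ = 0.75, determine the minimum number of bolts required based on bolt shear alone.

6 bolts

A_b = π·22²/4 = 380.1 mm².
Per-bolt design strength φR_n = 0.75 × 372 × 380.1 × 2 / 1000 = 212.1 kN.
n ≥ 1130 / 212.1 = 5.327 → use 6 bolts.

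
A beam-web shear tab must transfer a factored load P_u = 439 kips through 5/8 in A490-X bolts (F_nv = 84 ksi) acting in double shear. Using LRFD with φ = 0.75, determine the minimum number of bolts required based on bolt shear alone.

A_b = π·0.625²/4 = 0.3068 in².
Per-bolt design strength φR_n = 0.75 × 84 × 0.3068 × 2 = 38.66 kips.
n ≥ 439 / 38.66 = 11.36 → use 12 bolts.

12 bolts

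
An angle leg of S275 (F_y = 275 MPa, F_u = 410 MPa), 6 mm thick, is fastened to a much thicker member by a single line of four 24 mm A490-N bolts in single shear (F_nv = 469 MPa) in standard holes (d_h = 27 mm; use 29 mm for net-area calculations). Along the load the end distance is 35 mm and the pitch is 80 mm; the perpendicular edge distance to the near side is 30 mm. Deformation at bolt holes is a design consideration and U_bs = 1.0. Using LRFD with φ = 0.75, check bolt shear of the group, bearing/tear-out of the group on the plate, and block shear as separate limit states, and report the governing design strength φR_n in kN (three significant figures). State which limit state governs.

Bolt shear: A_b = π·24²/4 = 452.4 mm²; R_n = 469 × 452.4 × 4 × 1 / 1000 = 848.7 kN → 0.75 × 848.7 = 637 kN.
Bearing: edge l_c = 21.5, r_n = 63.47 kN; interior l_c = 53, r_n = 141.7 kN; R_n = 63.47 + 3·141.7 = 488.6 kN → 366 kN.
Block shear: A_gv = 1650, A_nv = 1041, A_nt = 93 mm²; R_n = min(0.6F_uA_nv, 0.6F_yA_gv) + U_bs·F_u·A_nt = 294.2 kN → 221 kN.
Block shear governs: 221 kN.

221 kN (block shear governs)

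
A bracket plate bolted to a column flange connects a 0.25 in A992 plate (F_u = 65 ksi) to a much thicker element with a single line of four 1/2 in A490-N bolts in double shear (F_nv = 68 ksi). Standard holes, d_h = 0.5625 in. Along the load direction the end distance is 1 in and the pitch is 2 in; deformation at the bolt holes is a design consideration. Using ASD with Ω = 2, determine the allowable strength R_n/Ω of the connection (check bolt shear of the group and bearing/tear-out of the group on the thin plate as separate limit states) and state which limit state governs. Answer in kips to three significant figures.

36.3 kips (bearing governs)

Bolt shear: A_b = π·0.5²/4 = 0.1963 in²; R_n = 68 × 0.1963 × 4 × 2 = 106.8 kips → 106.8 / 2 = 53.4 kips.
Bearing (1.2 l_c t F_u ≤ 2.4 d t F_u): upper limit = 2.4·0.5·0.25·65 = 19.5 kips.
  Edge l_c = 1 − 0.5625/2 = 0.7188 → r_n = 14.02 kips; interior l_c = 2 − 0.5625 = 1.438 → r_n = 19.5 kips.
  R_n,bearing = 1·14.02 + 3·19.5 = 72.52 kips → 72.52 / 2 = 36.3 kips.
Bearing governs: 36.3 kips.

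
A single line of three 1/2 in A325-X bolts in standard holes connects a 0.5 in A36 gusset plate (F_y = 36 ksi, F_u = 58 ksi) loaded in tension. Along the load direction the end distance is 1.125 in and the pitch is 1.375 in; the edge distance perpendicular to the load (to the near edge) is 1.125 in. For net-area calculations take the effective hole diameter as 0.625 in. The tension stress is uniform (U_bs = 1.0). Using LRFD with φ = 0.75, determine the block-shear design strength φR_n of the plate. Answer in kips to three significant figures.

Shear plane L_v = 1.125 + 2·1.375 = 3.875 in; A_gv = 3.875 × 0.5 = 1.938 in².
A_nv = (3.875 − 2.5·0.625) × 0.5 = 1.156 in².
A_nt = (1.125 − 0.5·0.625) × 0.5 = 0.4062 in².
0.6 F_u A_nv = 40.24 kips; 0.6 F_y A_gv = 41.85 kips → shear rupture governs the shear term.
R_n = 40.24 + 1.0 × 58 × 0.4062 = 63.8 kips.
Design strength φR_n = 0.75 × 63.8 = 47.8 kips.

47.8 kips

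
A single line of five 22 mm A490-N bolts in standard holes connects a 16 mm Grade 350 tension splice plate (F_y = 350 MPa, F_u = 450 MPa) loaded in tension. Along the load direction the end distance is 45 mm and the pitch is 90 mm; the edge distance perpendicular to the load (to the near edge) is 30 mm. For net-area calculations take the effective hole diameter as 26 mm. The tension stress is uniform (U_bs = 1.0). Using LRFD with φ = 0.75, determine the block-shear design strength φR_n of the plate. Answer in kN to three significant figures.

Shear plane L_v = 45 + 4·90 = 405 mm; A_gv = 405 × 16 = 6480 mm².
A_nv = (405 − 4.5·26) × 16 = 4608 mm².
A_nt = (30 − 0.5·26) × 16 = 272 mm².
0.6 F_u A_nv = 1244 kN; 0.6 F_y A_gv = 1361 kN → shear rupture governs the shear term.
R_n = 1244 + 1.0 × 450 × 272 / 1000 = 1367 kN.
Design strength φR_n = 0.75 × 1367 = 1020 kN.

1020 kN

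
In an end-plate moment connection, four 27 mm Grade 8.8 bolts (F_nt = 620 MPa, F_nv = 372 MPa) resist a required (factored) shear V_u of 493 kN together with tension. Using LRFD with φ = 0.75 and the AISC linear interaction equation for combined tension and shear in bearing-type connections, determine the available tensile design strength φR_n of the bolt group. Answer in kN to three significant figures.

A_b = π·27²/4 = 572.6 mm²; f_rv = 493 × 1000 / (4 × 572.6) = 215.3 MPa.
F'_nt = 1.3 F_nt − (F_nt / φF_nv) f_rv = 1.3·620 − (620/(0.75·372))·215.3 = 327.6 MPa, capped at F_nt → F'_nt = 327.6 MPa.
R_n = F'_nt · A_b · n = 327.6 × 572.6 × 4 / 1000 = 750.4 kN.
Design strength φR_n = 0.75 × 750.4 = 563 kN.

563 kN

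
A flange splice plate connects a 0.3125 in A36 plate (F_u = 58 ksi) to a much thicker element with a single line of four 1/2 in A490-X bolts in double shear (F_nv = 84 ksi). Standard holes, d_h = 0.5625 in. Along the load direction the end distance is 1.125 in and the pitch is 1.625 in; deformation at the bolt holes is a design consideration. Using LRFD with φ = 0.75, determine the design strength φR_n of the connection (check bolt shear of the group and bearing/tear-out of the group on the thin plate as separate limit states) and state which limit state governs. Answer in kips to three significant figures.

62.7 kips (bearing governs)

Bolt shear: A_b = π·0.5²/4 = 0.1963 in²; R_n = 84 × 0.1963 × 4 × 2 = 131.9 kips → 0.75 × 131.9 = 99 kips.
Bearing (1.2 l_c t F_u ≤ 2.4 d t F_u): upper limit = 2.4·0.5·0.3125·58 = 21.75 kips.
  Edge l_c = 1.125 − 0.5625/2 = 0.8438 → r_n = 18.35 kips; interior l_c = 1.625 − 0.5625 = 1.062 → r_n = 21.75 kips.
  R_n,bearing = 1·18.35 + 3·21.75 = 83.6 kips → 0.75 × 83.6 = 62.7 kips.
Bearing governs: 62.7 kips.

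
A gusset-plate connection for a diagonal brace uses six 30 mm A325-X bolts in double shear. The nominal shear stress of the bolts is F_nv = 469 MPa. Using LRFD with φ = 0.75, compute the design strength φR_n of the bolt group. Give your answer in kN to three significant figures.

2980 kN

A_b = π × 30² / 4 = 706.9 mm².
R_n = F_nv · A_b · n · n_s = 469 × 706.9 × 6 × 2 / 1000 = 3978 kN.
Design strength φR_n = 0.75 × 3978 = 2980 kN.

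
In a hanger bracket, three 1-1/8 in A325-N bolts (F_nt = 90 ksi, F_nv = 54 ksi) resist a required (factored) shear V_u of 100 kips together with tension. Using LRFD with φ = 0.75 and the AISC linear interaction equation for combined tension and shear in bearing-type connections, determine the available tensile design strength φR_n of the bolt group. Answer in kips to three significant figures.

A_b = π·1.125²/4 = 0.994 in²; f_rv = 100 / (3 × 0.994) = 33.53 ksi.
F'_nt = 1.3 F_nt − (F_nt / φF_nv) f_rv = 1.3·90 − (90/(0.75·54))·33.53 = 42.48 ksi, capped at F_nt → F'_nt = 42.48 ksi.
R_n = F'_nt · A_b · n = 42.48 × 0.994 × 3 = 126.7 kips.
Design strength φR_n = 0.75 × 126.7 = 95 kips.

95 kips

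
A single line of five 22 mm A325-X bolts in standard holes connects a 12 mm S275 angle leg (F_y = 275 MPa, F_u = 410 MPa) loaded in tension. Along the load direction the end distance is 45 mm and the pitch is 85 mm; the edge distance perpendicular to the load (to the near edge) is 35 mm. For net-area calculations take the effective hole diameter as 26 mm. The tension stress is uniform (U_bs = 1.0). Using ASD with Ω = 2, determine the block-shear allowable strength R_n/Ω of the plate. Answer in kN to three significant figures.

Shear plane L_v = 45 + 4·85 = 385 mm; A_gv = 385 × 12 = 4620 mm².
A_nv = (385 − 4.5·26) × 12 = 3216 mm².
A_nt = (35 − 0.5·26) × 12 = 264 mm².
0.6 F_u A_nv = 791.1 kN; 0.6 F_y A_gv = 762.3 kN → shear yielding governs the shear term.
R_n = 762.3 + 1.0 × 410 × 264 / 1000 = 870.5 kN.
Allowable strength R_n/Ω = 870.5 / 2 = 435 kN.

435 kN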